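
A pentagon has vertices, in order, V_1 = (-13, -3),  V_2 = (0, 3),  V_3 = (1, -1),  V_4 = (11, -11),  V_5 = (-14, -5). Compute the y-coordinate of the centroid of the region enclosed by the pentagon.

-587/137

Apply the shoelace (surveyor's) formula. First the cross-terms c_i = x_i·y_{i+1} − x_{i+1}·y_i:
  -39, -3, 0, -209, -23  ⇒  2A = -274, A = -137.
Then Σ (y_i + y_{i+1})·c_i = 3522, so ȳ = 3522 / (6·(-137)) = -587/137.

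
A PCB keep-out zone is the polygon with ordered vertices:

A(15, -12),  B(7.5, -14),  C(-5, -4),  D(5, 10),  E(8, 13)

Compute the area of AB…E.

Σ = (-120) + (-100) + (-30) + (-15) + (-291) = -556
Area = |Σ|/2 = 278.

278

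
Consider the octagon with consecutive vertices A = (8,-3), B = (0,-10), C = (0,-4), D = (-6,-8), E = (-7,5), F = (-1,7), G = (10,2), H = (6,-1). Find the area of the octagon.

Apply Gauss's area formula: 2A = Σ (x_i·y_{i+1} − x_{i+1}·y_i), indices taken mod 8.
Σ = (-80) + (0) + (-24) + (-86) + (-44) + (-72) + (-22) + (-10) = -338
Area = |Σ|/2 = 169.

169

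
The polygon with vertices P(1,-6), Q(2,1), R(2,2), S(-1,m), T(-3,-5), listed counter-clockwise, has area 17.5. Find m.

Write out the shoelace sum; only the two edges meeting at S involve m:
2·Area = [(2·m − (-1)·2) + ((-1)·(-5) − (-3)·m)] + 38
       = 5·m + 45 = 35
⇒ m = -2.

-2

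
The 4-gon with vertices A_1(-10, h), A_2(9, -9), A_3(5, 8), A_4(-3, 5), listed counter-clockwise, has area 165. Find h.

Write out the shoelace sum; only the two edges meeting at A_1 involve h:
2·Area = [((-3)·h − (-10)·5) + ((-10)·(-9) − 9·h)] + 166
       = -12·h + 306 = 330
⇒ h = -2.

-2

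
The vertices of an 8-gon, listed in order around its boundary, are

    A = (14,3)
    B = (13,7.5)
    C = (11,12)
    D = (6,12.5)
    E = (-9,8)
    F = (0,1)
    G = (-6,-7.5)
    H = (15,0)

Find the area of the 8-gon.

260

Apply the shoelace formula: 2A = Σ (x_i·y_{i+1} − x_{i+1}·y_i), indices taken mod 8.
Σ = (66) + (73.5) + (65.5) + (160.5) + (-9) + (6) + (112.5) + (45) = 520
Area = |Σ|/2 = 260.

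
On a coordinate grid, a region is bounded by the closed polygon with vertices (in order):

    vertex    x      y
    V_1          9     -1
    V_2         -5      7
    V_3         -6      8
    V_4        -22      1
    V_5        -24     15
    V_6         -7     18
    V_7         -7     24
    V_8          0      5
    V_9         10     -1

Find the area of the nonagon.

265.5

Σ = (58) + (2) + (170) + (-306) + (-327) + (-42) + (-35) + (-50) + (-1) = -531
Area = |Σ|/2 = 265.5.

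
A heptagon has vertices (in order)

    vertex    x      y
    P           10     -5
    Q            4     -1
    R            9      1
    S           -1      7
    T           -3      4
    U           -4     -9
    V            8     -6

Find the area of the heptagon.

131.5

Apply the shoelace (surveyor's) formula: 2A = Σ (x_i·y_{i+1} − x_{i+1}·y_i), indices taken mod 7.
Σ = (10) + (13) + (64) + (17) + (43) + (96) + (20) = 263
Area = |Σ|/2 = 131.5.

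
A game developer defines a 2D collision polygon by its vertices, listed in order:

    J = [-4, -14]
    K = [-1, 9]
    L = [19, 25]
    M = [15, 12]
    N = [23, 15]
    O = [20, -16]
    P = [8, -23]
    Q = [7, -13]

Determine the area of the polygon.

J→K: (-4)(9) − (-1)(-14) = -50
K→L: (-1)(25) − (19)(9) = -196
L→M: (19)(12) − (15)(25) = -147
M→N: (15)(15) − (23)(12) = -51
N→O: (23)(-16) − (20)(15) = -668
O→P: (20)(-23) − (8)(-16) = -332
P→Q: (8)(-13) − (7)(-23) = 57
Q→J: (7)(-14) − (-4)(-13) = -150
Σ = -1537
Area = |Σ|/2 = 768.5.

768.5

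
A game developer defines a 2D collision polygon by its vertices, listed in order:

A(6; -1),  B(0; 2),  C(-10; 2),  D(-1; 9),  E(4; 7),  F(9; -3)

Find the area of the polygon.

82.5

Apply Gauss's area formula: 2A = Σ (x_i·y_{i+1} − x_{i+1}·y_i), indices taken mod 6.
Σ = (12) + (20) + (-88) + (-43) + (-75) + (9) = -165
Area = |Σ|/2 = 82.5.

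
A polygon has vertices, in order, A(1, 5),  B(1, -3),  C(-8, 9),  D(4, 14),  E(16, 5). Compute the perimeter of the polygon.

66

|AB| = √((0)² + (-8)²) = √64 = 8
|BC| = √((-9)² + (12)²) = √225 = 15
|CD| = √((12)² + (5)²) = √169 = 13
|DE| = √((12)² + (-9)²) = √225 = 15
|EA| = √((-15)² + (0)²) = √225 = 15
Perimeter = 8 + 15 + 13 + 15 + 15 = 66.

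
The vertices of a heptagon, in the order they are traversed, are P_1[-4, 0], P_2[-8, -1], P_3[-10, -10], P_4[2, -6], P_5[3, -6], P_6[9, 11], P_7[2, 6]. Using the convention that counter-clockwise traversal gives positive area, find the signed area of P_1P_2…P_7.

Apply Gauss's area formula: 2A = Σ (x_i·y_{i+1} − x_{i+1}·y_i), indices taken mod 7.
Σ = (4) + (70) + (80) + (6) + (87) + (32) + (24) = 303
Signed area = Σ/2 = 151.5 (positive ⇒ counter-clockwise traversal).

151.5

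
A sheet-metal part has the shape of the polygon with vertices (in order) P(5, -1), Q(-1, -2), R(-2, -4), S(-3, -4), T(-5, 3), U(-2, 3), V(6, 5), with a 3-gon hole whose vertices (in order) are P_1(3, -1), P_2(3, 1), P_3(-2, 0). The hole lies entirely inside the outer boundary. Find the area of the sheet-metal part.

51

Outer boundary:
Σ = (-11) + (0) + (-4) + (-29) + (-9) + (-28) + (-31) = -112
Area = |Σ|/2 = 56.
Hole:
Cross-terms: 6, 2, 2  ⇒  Σ = 10
Area = |Σ|/2 = 5.
Net area = 56 − 5 = 51.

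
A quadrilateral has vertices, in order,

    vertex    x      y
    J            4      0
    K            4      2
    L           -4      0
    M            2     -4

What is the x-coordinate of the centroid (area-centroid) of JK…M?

Apply the shoelace formula. First the cross-terms c_i = x_i·y_{i+1} − x_{i+1}·y_i:
  8, 8, 16, 16  ⇒  2A = 48, A = 24.
Then Σ (x_i + x_{i+1})·c_i = 128, so x̄ = 128 / (6·24) = 8/9.

8/9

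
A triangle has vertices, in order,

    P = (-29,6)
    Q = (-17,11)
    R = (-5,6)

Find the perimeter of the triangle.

50

|PQ| = √((12)² + (5)²) = √169 = 13
|QR| = √((12)² + (-5)²) = √169 = 13
|RP| = √((-24)² + (0)²) = √576 = 24
Perimeter = 13 + 13 + 24 = 50.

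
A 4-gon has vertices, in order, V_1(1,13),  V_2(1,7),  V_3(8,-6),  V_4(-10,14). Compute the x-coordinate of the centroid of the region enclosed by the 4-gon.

Apply the surveyor's formula. First the cross-terms c_i = x_i·y_{i+1} − x_{i+1}·y_i:
  -6, -62, 52, -144  ⇒  2A = -160, A = -80.
Then Σ (x_i + x_{i+1})·c_i = 622, so x̄ = 622 / (6·(-80)) = -311/240.

-311/240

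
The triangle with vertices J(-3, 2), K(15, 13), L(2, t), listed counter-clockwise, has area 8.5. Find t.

6

Write out the shoelace sum; only the two edges meeting at L involve t:
2·Area = [(15·t − 2·13) + (2·2 − (-3)·t)] + -69
       = 18·t + -91 = 17
⇒ t = 6.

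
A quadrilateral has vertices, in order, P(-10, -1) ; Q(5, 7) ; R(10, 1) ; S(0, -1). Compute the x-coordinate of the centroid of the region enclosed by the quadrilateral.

13/9

Apply the shoelace formula. First the cross-terms c_i = x_i·y_{i+1} − x_{i+1}·y_i:
  -65, -65, -10, -10  ⇒  2A = -150, A = -75.
Then Σ (x_i + x_{i+1})·c_i = -650, so x̄ = -650 / (6·(-75)) = 13/9.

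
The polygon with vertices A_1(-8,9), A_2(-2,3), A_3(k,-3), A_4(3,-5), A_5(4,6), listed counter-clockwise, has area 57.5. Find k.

Write out the shoelace sum; only the two edges meeting at A_3 involve k:
2·Area = [((-2)·(-3) − k·3) + (k·(-5) − 3·(-3))] + 116
       = -8·k + 131 = 115
⇒ k = 2.

2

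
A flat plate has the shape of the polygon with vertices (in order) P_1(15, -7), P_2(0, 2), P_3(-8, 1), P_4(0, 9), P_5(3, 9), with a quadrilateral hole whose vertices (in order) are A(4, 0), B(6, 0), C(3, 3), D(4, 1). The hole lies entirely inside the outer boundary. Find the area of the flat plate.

Outer boundary:
Σ = (30) + (16) + (-72) + (-27) + (-156) = -209
Area = |Σ|/2 = 104.5.
Hole:
Apply the shoelace formula: 2A = Σ (x_i·y_{i+1} − x_{i+1}·y_i), indices taken mod 4.
Σ = (0) + (18) + (-9) + (-4) = 5
Area = |Σ|/2 = 2.5.
Net area = 104.5 − 2.5 = 102.

102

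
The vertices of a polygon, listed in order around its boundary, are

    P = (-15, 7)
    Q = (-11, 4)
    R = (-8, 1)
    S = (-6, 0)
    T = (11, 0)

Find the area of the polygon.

Apply the shoelace formula: 2A = Σ (x_i·y_{i+1} − x_{i+1}·y_i), indices taken mod 5.
P→Q: (-15)(4) − (-11)(7) = 17
Q→R: (-11)(1) − (-8)(4) = 21
R→S: (-8)(0) − (-6)(1) = 6
S→T: (-6)(0) − (11)(0) = 0
T→P: (11)(7) − (-15)(0) = 77
Σ = 121
Area = |Σ|/2 = 60.5.

60.5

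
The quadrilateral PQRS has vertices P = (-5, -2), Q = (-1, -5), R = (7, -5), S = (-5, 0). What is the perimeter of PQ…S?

28

|PQ| = √((4)² + (-3)²) = √25 = 5
|QR| = √((8)² + (0)²) = √64 = 8
|RS| = √((-12)² + (5)²) = √169 = 13
|SP| = √((0)² + (-2)²) = √4 = 2
Perimeter = 5 + 8 + 13 + 2 = 28.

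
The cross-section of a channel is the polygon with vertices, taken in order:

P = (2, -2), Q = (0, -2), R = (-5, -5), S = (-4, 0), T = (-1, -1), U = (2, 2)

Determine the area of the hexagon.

19

Apply the shoelace (surveyor's) formula: 2A = Σ (x_i·y_{i+1} − x_{i+1}·y_i), indices taken mod 6.
P→Q: (2)(-2) − (0)(-2) = -4
Q→R: (0)(-5) − (-5)(-2) = -10
R→S: (-5)(0) − (-4)(-5) = -20
S→T: (-4)(-1) − (-1)(0) = 4
T→U: (-1)(2) − (2)(-1) = 0
U→P: (2)(-2) − (2)(2) = -8
Σ = -38
Area = |Σ|/2 = 19.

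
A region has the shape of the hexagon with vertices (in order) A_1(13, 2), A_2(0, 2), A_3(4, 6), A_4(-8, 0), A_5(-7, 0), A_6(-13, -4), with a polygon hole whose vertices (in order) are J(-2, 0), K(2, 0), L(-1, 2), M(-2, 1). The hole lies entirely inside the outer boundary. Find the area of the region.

Outer boundary:
Apply Gauss's area formula: 2A = Σ (x_i·y_{i+1} − x_{i+1}·y_i), indices taken mod 6.
Σ = (26) + (-8) + (48) + (0) + (28) + (26) = 120
Area = |Σ|/2 = 60.
Hole:
Apply the shoelace (surveyor's) formula: 2A = Σ (x_i·y_{i+1} − x_{i+1}·y_i), indices taken mod 4.
Cross-terms: 0, 4, 3, 2  ⇒  Σ = 9
Area = |Σ|/2 = 4.5.
Net area = 60 − 4.5 = 55.5.

55.5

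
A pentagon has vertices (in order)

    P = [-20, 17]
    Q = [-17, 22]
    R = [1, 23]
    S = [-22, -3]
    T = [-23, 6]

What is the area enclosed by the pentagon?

266.5

Cross-terms: -151, -413, 503, -201, -271  ⇒  Σ = -533
Area = |Σ|/2 = 266.5.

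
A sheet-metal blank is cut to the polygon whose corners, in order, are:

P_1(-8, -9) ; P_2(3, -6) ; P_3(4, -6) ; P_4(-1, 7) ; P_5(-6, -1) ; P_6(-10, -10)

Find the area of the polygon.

Apply the shoelace (surveyor's) formula: 2A = Σ (x_i·y_{i+1} − x_{i+1}·y_i), indices taken mod 6.
Σ = (75) + (6) + (22) + (43) + (50) + (10) = 206
Area = |Σ|/2 = 103.

103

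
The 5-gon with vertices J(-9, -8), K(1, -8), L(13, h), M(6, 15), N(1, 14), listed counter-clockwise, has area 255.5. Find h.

Write out the shoelace sum; only the two edges meeting at L involve h:
2·Area = [(1·h − 13·(-8)) + (13·15 − 6·h)] + 267
       = -5·h + 566 = 511
⇒ h = 11.

11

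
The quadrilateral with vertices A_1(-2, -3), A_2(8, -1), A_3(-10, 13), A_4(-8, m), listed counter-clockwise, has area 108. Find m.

Write out the shoelace sum; only the two edges meeting at A_4 involve m:
2·Area = [((-10)·m − (-8)·13) + ((-8)·(-3) − (-2)·m)] + 120
       = -8·m + 248 = 216
⇒ m = 4.

4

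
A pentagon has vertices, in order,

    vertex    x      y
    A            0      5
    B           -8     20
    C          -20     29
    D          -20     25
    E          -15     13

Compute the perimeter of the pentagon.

|AB| = √((-8)² + (15)²) = √289 = 17
|BC| = √((-12)² + (9)²) = √225 = 15
|CD| = √((0)² + (-4)²) = √16 = 4
|DE| = √((5)² + (-12)²) = √169 = 13
|EA| = √((15)² + (-8)²) = √289 = 17
Perimeter = 17 + 15 + 4 + 13 + 17 = 66.

66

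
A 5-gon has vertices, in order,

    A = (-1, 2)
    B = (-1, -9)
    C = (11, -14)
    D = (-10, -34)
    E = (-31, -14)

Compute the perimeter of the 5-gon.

|AB| = √((0)² + (-11)²) = √121 = 11
|BC| = √((12)² + (-5)²) = √169 = 13
|CD| = √((-21)² + (-20)²) = √841 = 29
|DE| = √((-21)² + (20)²) = √841 = 29
|EA| = √((30)² + (16)²) = √1156 = 34
Perimeter = 11 + 13 + 29 + 29 + 34 = 116.

116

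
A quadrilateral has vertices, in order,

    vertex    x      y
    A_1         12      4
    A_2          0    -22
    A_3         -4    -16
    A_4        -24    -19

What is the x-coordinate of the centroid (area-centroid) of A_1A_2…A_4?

-8/3

Apply the shoelace formula. First the cross-terms c_i = x_i·y_{i+1} − x_{i+1}·y_i:
  -264, -88, -308, 132  ⇒  2A = -528, A = -264.
Then Σ (x_i + x_{i+1})·c_i = 4224, so x̄ = 4224 / (6·(-264)) = -8/3.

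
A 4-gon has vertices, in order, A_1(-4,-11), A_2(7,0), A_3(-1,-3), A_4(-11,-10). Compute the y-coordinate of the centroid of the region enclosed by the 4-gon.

Apply the shoelace (surveyor's) formula. First the cross-terms c_i = x_i·y_{i+1} − x_{i+1}·y_i:
  77, -21, -23, 81  ⇒  2A = 114, A = 57.
Then Σ (y_i + y_{i+1})·c_i = -2186, so ȳ = -2186 / (6·57) = -1093/171.

-1093/171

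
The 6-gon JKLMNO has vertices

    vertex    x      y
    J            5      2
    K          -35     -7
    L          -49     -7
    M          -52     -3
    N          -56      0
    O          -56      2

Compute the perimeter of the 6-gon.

128

|JK| = √((-40)² + (-9)²) = √1681 = 41
|KL| = √((-14)² + (0)²) = √196 = 14
|LM| = √((-3)² + (4)²) = √25 = 5
|MN| = √((-4)² + (3)²) = √25 = 5
|NO| = √((0)² + (2)²) = √4 = 2
|OJ| = √((61)² + (0)²) = √3721 = 61
Perimeter = 41 + 14 + 5 + 5 + 2 + 61 = 128.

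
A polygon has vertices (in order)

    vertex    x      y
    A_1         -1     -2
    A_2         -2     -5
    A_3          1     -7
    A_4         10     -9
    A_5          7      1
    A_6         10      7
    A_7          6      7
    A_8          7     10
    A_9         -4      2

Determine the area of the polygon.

Apply the shoelace (surveyor's) formula: 2A = Σ (x_i·y_{i+1} − x_{i+1}·y_i), indices taken mod 9.
Σ = (1) + (19) + (61) + (73) + (39) + (28) + (11) + (54) + (10) = 296
Area = |Σ|/2 = 148.

148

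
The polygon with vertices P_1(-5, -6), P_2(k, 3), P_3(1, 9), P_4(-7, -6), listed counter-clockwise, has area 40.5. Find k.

Write out the shoelace sum; only the two edges meeting at P_2 involve k:
2·Area = [((-5)·3 − k·(-6)) + (k·9 − 1·3)] + 69
       = 15·k + 51 = 81
⇒ k = 2.

2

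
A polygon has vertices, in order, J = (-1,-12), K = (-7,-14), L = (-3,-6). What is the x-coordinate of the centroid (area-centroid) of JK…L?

Apply Gauss's area formula. First the cross-terms c_i = x_i·y_{i+1} − x_{i+1}·y_i:
  -70, 0, 30  ⇒  2A = -40, A = -20.
Then Σ (x_i + x_{i+1})·c_i = 440, so x̄ = 440 / (6·(-20)) = -11/3.

-11/3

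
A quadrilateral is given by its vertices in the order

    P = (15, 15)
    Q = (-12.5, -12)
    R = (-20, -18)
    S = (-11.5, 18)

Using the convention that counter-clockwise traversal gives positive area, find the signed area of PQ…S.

-508.5

Apply the shoelace (surveyor's) formula: 2A = Σ (x_i·y_{i+1} − x_{i+1}·y_i), indices taken mod 4.
Σ = (7.5) + (-15) + (-567) + (-442.5) = -1017
Signed area = Σ/2 = -508.5 (negative ⇒ clockwise traversal).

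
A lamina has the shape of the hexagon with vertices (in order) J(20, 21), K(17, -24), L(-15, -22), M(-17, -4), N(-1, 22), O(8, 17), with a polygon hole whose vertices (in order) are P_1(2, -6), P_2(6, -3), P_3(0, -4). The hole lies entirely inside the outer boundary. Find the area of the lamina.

1307

Outer boundary:
Σ = (-837) + (-734) + (-314) + (-378) + (-193) + (-172) = -2628
Area = |Σ|/2 = 1314.
Hole:
Apply the surveyor's formula: 2A = Σ (x_i·y_{i+1} − x_{i+1}·y_i), indices taken mod 3.
Σ = (30) + (-24) + (8) = 14
Area = |Σ|/2 = 7.
Net area = 1314 − 7 = 1307.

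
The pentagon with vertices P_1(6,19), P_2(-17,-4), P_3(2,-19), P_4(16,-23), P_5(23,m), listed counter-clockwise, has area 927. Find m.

The doubled signed area Σ (x_i y_{i+1} − x_{i+1} y_i) is linear in m.
With m=0 it equals 1854; the coefficient of m is 10 (from the two edges through P_5).
So 10·m + 1854 = 2·927 = 1854 ⇒ m = 0.

0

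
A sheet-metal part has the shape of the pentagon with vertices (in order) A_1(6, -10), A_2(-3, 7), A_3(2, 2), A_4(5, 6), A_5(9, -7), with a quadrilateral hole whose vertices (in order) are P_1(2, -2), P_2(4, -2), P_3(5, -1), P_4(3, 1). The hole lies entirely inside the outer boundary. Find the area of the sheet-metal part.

Outer boundary:
Apply Gauss's area formula: 2A = Σ (x_i·y_{i+1} − x_{i+1}·y_i), indices taken mod 5.
Σ = (12) + (-20) + (2) + (-89) + (-48) = -143
Area = |Σ|/2 = 71.5.
Hole:
P_1→P_2: (2)(-2) − (4)(-2) = 4
P_2→P_3: (4)(-1) − (5)(-2) = 6
P_3→P_4: (5)(1) − (3)(-1) = 8
P_4→P_1: (3)(-2) − (2)(1) = -8
Σ = 10
Area = |Σ|/2 = 5.
Net area = 71.5 − 5 = 66.5.

66.5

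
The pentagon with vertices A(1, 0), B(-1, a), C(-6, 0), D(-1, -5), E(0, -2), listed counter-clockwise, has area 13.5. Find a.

-1

The doubled signed area Σ (x_i y_{i+1} − x_{i+1} y_i) is linear in a.
With a=0 it equals 34; the coefficient of a is 7 (from the two edges through B).
So 7·a + 34 = 2·13.5 = 27 ⇒ a = -1.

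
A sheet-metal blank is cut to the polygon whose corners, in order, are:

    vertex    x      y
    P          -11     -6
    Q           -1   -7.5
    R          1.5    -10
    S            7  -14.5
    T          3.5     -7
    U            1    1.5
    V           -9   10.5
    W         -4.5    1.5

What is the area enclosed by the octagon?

Apply the shoelace (surveyor's) formula: 2A = Σ (x_i·y_{i+1} − x_{i+1}·y_i), indices taken mod 8.
Cross-terms: 76.5, 21.25, 48.25, 1.75, 12.25, 24, 33.75, 43.5  ⇒  Σ = 261.25
Area = |Σ|/2 = 130.625.

130.625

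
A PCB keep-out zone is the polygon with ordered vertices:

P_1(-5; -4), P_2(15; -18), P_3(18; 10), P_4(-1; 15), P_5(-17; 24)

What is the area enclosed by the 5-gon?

661.5

Apply the shoelace (surveyor's) formula: 2A = Σ (x_i·y_{i+1} − x_{i+1}·y_i), indices taken mod 5.
Σ = (150) + (474) + (280) + (231) + (188) = 1323
Area = |Σ|/2 = 661.5.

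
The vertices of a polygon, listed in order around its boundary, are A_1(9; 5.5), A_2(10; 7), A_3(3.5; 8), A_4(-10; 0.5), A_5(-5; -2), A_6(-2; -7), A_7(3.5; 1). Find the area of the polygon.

115.75

Apply the shoelace (surveyor's) formula: 2A = Σ (x_i·y_{i+1} − x_{i+1}·y_i), indices taken mod 7.
Cross-terms: 8, 55.5, 81.75, 22.5, 31, 22.5, 10.25  ⇒  Σ = 231.5
Area = |Σ|/2 = 115.75.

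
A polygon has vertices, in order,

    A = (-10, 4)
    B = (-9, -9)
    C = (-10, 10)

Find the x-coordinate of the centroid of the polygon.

-29/3

Apply the shoelace formula. First the cross-terms c_i = x_i·y_{i+1} − x_{i+1}·y_i:
  126, -180, 60  ⇒  2A = 6, A = 3.
Then Σ (x_i + x_{i+1})·c_i = -174, so x̄ = -174 / (6·3) = -29/3.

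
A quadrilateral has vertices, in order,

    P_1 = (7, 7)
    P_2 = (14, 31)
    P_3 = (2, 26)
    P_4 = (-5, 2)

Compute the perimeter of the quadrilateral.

|P_1P_2| = √((7)² + (24)²) = √625 = 25
|P_2P_3| = √((-12)² + (-5)²) = √169 = 13
|P_3P_4| = √((-7)² + (-24)²) = √625 = 25
|P_4P_1| = √((12)² + (5)²) = √169 = 13
Perimeter = 25 + 13 + 25 + 13 = 76.

76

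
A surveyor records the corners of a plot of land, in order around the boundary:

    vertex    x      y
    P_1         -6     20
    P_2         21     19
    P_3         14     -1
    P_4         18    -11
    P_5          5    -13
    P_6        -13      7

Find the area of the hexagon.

Apply the shoelace (surveyor's) formula: 2A = Σ (x_i·y_{i+1} − x_{i+1}·y_i), indices taken mod 6.
P_1→P_2: (-6)(19) − (21)(20) = -534
P_2→P_3: (21)(-1) − (14)(19) = -287
P_3→P_4: (14)(-11) − (18)(-1) = -136
P_4→P_5: (18)(-13) − (5)(-11) = -179
P_5→P_6: (5)(7) − (-13)(-13) = -134
P_6→P_1: (-13)(20) − (-6)(7) = -218
Σ = -1488
Area = |Σ|/2 = 744.

744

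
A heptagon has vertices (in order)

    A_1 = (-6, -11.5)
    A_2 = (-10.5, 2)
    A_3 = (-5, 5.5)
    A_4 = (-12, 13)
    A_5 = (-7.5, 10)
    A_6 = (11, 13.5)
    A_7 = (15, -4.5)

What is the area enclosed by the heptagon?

Apply the surveyor's formula: 2A = Σ (x_i·y_{i+1} − x_{i+1}·y_i), indices taken mod 7.
Σ = (-132.75) + (-47.75) + (1) + (-22.5) + (-211.25) + (-252) + (-199.5) = -864.75
Area = |Σ|/2 = 432.375.

432.375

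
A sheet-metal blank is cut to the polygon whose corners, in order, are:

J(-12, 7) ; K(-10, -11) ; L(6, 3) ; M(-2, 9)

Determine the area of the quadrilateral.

Apply the shoelace (surveyor's) formula: 2A = Σ (x_i·y_{i+1} − x_{i+1}·y_i), indices taken mod 4.
J→K: (-12)(-11) − (-10)(7) = 202
K→L: (-10)(3) − (6)(-11) = 36
L→M: (6)(9) − (-2)(3) = 60
M→J: (-2)(7) − (-12)(9) = 94
Σ = 392
Area = |Σ|/2 = 196.

196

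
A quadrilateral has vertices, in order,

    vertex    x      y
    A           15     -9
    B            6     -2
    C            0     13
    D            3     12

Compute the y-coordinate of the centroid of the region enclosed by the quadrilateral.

167/72

Apply the shoelace (surveyor's) formula. First the cross-terms c_i = x_i·y_{i+1} − x_{i+1}·y_i:
  24, 78, -39, -207  ⇒  2A = -144, A = -72.
Then Σ (y_i + y_{i+1})·c_i = -1002, so ȳ = -1002 / (6·(-72)) = 167/72.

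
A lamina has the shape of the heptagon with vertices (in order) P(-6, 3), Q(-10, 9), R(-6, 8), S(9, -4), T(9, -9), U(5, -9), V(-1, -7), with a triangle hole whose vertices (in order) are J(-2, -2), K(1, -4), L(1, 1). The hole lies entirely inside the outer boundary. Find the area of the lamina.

Outer boundary:
P→Q: (-6)(9) − (-10)(3) = -24
Q→R: (-10)(8) − (-6)(9) = -26
R→S: (-6)(-4) − (9)(8) = -48
S→T: (9)(-9) − (9)(-4) = -45
T→U: (9)(-9) − (5)(-9) = -36
U→V: (5)(-7) − (-1)(-9) = -44
V→P: (-1)(3) − (-6)(-7) = -45
Σ = -268
Area = |Σ|/2 = 134.
Hole:
Σ = (10) + (5) + (0) = 15
Area = |Σ|/2 = 7.5.
Net area = 134 − 7.5 = 126.5.

126.5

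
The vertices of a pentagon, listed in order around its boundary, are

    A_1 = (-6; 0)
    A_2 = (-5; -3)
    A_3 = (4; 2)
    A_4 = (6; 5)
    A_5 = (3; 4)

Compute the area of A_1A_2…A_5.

Apply the shoelace formula: 2A = Σ (x_i·y_{i+1} − x_{i+1}·y_i), indices taken mod 5.
A_1→A_2: (-6)(-3) − (-5)(0) = 18
A_2→A_3: (-5)(2) − (4)(-3) = 2
A_3→A_4: (4)(5) − (6)(2) = 8
A_4→A_5: (6)(4) − (3)(5) = 9
A_5→A_1: (3)(0) − (-6)(4) = 24
Σ = 61
Area = |Σ|/2 = 30.5.

30.5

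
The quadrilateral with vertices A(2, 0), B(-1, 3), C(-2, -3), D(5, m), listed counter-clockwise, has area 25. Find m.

The doubled signed area Σ (x_i y_{i+1} − x_{i+1} y_i) is linear in m.
With m=0 it equals 30; the coefficient of m is -4 (from the two edges through D).
So -4·m + 30 = 2·25 = 50 ⇒ m = -5.

-5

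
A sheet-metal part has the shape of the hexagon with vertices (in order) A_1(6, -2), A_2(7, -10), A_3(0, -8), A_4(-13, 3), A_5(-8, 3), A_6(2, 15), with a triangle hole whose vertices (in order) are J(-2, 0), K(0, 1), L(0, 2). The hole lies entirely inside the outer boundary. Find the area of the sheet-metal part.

Outer boundary:
Apply Gauss's area formula: 2A = Σ (x_i·y_{i+1} − x_{i+1}·y_i), indices taken mod 6.
A_1→A_2: (6)(-10) − (7)(-2) = -46
A_2→A_3: (7)(-8) − (0)(-10) = -56
A_3→A_4: (0)(3) − (-13)(-8) = -104
A_4→A_5: (-13)(3) − (-8)(3) = -15
A_5→A_6: (-8)(15) − (2)(3) = -126
A_6→A_1: (2)(-2) − (6)(15) = -94
Σ = -441
Area = |Σ|/2 = 220.5.
Hole:
Apply the shoelace formula: 2A = Σ (x_i·y_{i+1} − x_{i+1}·y_i), indices taken mod 3.
J→K: (-2)(1) − (0)(0) = -2
K→L: (0)(2) − (0)(1) = 0
L→J: (0)(0) − (-2)(2) = 4
Σ = 2
Area = |Σ|/2 = 1.
Net area = 220.5 − 1 = 219.5.

219.5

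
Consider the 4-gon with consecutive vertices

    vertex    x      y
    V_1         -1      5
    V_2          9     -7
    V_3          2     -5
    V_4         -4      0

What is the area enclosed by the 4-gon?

54.5

Σ = (-38) + (-31) + (-20) + (-20) = -109
Area = |Σ|/2 = 54.5.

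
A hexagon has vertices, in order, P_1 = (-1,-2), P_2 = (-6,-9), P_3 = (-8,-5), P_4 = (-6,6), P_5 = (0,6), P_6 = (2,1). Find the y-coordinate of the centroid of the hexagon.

-5/87

Apply Gauss's area formula. First the cross-terms c_i = x_i·y_{i+1} − x_{i+1}·y_i:
  -3, -42, -78, -36, -12, -3  ⇒  2A = -174, A = -87.
Then Σ (y_i + y_{i+1})·c_i = 30, so ȳ = 30 / (6·(-87)) = -5/87.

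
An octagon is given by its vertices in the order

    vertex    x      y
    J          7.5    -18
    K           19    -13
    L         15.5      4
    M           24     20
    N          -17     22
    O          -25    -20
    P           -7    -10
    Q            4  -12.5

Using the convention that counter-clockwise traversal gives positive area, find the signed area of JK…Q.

Cross-terms: 244.5, 277.5, 214, 868, 890, 110, 127.5, 21.75  ⇒  Σ = 2753.25
Signed area = Σ/2 = 1376.625 (positive ⇒ counter-clockwise traversal).

1376.625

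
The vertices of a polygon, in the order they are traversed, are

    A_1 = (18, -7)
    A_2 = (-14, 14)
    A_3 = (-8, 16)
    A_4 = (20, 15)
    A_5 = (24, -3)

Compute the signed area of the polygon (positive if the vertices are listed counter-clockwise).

Σ = (154) + (-112) + (-440) + (-420) + (-114) = -932
Signed area = Σ/2 = -466 (negative ⇒ clockwise traversal).

-466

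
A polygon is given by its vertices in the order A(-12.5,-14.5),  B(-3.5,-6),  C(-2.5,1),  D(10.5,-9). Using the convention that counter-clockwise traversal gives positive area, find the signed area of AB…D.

-123.5

A→B: (-12.5)(-6) − (-3.5)(-14.5) = 24.25
B→C: (-3.5)(1) − (-2.5)(-6) = -18.5
C→D: (-2.5)(-9) − (10.5)(1) = 12
D→A: (10.5)(-14.5) − (-12.5)(-9) = -264.75
Σ = -247
Signed area = Σ/2 = -123.5 (negative ⇒ clockwise traversal).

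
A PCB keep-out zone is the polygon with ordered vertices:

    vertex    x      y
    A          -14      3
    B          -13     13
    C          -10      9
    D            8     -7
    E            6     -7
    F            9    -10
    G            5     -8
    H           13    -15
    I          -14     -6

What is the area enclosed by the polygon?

275

Apply the surveyor's formula: 2A = Σ (x_i·y_{i+1} − x_{i+1}·y_i), indices taken mod 9.
A→B: (-14)(13) − (-13)(3) = -143
B→C: (-13)(9) − (-10)(13) = 13
C→D: (-10)(-7) − (8)(9) = -2
D→E: (8)(-7) − (6)(-7) = -14
E→F: (6)(-10) − (9)(-7) = 3
F→G: (9)(-8) − (5)(-10) = -22
G→H: (5)(-15) − (13)(-8) = 29
H→I: (13)(-6) − (-14)(-15) = -288
I→A: (-14)(3) − (-14)(-6) = -126
Σ = -550
Area = |Σ|/2 = 275.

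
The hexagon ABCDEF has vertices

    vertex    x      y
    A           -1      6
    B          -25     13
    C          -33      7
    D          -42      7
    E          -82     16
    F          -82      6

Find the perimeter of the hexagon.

|AB| = √((-24)² + (7)²) = √625 = 25
|BC| = √((-8)² + (-6)²) = √100 = 10
|CD| = √((-9)² + (0)²) = √81 = 9
|DE| = √((-40)² + (9)²) = √1681 = 41
|EF| = √((0)² + (-10)²) = √100 = 10
|FA| = √((81)² + (0)²) = √6561 = 81
Perimeter = 25 + 10 + 9 + 41 + 10 + 81 = 176.

176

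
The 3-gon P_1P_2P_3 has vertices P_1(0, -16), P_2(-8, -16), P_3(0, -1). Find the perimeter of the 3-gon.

|P_1P_2| = √((-8)² + (0)²) = √64 = 8
|P_2P_3| = √((8)² + (15)²) = √289 = 17
|P_3P_1| = √((0)² + (-15)²) = √225 = 15
Perimeter = 8 + 17 + 15 = 40.

40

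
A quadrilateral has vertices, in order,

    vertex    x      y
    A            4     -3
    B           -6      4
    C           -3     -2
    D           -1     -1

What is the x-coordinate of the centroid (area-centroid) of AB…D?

-13/6

Apply Gauss's area formula. First the cross-terms c_i = x_i·y_{i+1} − x_{i+1}·y_i:
  -2, 24, 1, 7  ⇒  2A = 30, A = 15.
Then Σ (x_i + x_{i+1})·c_i = -195, so x̄ = -195 / (6·15) = -13/6.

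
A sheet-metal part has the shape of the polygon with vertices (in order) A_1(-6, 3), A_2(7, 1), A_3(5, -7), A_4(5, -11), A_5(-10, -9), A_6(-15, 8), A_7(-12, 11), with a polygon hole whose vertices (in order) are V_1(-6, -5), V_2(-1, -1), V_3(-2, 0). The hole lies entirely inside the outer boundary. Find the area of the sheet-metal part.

250.5

Outer boundary:
A_1→A_2: (-6)(1) − (7)(3) = -27
A_2→A_3: (7)(-7) − (5)(1) = -54
A_3→A_4: (5)(-11) − (5)(-7) = -20
A_4→A_5: (5)(-9) − (-10)(-11) = -155
A_5→A_6: (-10)(8) − (-15)(-9) = -215
A_6→A_7: (-15)(11) − (-12)(8) = -69
A_7→A_1: (-12)(3) − (-6)(11) = 30
Σ = -510
Area = |Σ|/2 = 255.
Hole:
Σ = (1) + (-2) + (10) = 9
Area = |Σ|/2 = 4.5.
Net area = 255 − 4.5 = 250.5.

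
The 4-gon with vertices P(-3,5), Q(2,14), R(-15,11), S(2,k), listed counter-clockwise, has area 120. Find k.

The doubled signed area Σ (x_i y_{i+1} − x_{i+1} y_i) is linear in k.
With k=0 it equals 168; the coefficient of k is -12 (from the two edges through S).
So -12·k + 168 = 2·120 = 240 ⇒ k = -6.

-6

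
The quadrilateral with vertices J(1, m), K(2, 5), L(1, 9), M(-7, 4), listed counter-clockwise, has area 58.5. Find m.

Write out the shoelace sum; only the two edges meeting at J involve m:
2·Area = [((-7)·m − 1·4) + (1·5 − 2·m)] + 80
       = -9·m + 81 = 117
⇒ m = -4.

-4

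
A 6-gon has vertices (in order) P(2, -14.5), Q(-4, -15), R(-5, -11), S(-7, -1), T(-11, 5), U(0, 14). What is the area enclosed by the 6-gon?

Σ = (-88) + (-31) + (-72) + (-46) + (-154) + (-28) = -419
Area = |Σ|/2 = 209.5.

209.5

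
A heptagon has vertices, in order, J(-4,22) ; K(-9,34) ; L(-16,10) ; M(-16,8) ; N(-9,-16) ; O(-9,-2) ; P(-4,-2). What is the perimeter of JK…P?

108

|JK| = √((-5)² + (12)²) = √169 = 13
|KL| = √((-7)² + (-24)²) = √625 = 25
|LM| = √((0)² + (-2)²) = √4 = 2
|MN| = √((7)² + (-24)²) = √625 = 25
|NO| = √((0)² + (14)²) = √196 = 14
|OP| = √((5)² + (0)²) = √25 = 5
|PJ| = √((0)² + (24)²) = √576 = 24
Perimeter = 13 + 25 + 2 + 25 + 14 + 5 + 24 = 108.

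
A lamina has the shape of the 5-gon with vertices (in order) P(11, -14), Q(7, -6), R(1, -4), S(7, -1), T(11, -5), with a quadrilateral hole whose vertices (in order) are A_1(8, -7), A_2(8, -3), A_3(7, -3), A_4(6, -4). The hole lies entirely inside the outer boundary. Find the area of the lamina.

38.5

Outer boundary:
Σ = (32) + (-22) + (27) + (-24) + (-99) = -86
Area = |Σ|/2 = 43.
Hole:
Apply Gauss's area formula: 2A = Σ (x_i·y_{i+1} − x_{i+1}·y_i), indices taken mod 4.
Σ = (32) + (-3) + (-10) + (-10) = 9
Area = |Σ|/2 = 4.5.
Net area = 43 − 4.5 = 38.5.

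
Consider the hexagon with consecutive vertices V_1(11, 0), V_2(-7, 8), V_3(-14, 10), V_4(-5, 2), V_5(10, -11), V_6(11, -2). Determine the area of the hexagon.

155

Apply the surveyor's formula: 2A = Σ (x_i·y_{i+1} − x_{i+1}·y_i), indices taken mod 6.
V_1→V_2: (11)(8) − (-7)(0) = 88
V_2→V_3: (-7)(10) − (-14)(8) = 42
V_3→V_4: (-14)(2) − (-5)(10) = 22
V_4→V_5: (-5)(-11) − (10)(2) = 35
V_5→V_6: (10)(-2) − (11)(-11) = 101
V_6→V_1: (11)(0) − (11)(-2) = 22
Σ = 310
Area = |Σ|/2 = 155.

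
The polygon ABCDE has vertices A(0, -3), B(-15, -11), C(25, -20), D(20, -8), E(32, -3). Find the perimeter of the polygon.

|AB| = √((-15)² + (-8)²) = √289 = 17
|BC| = √((40)² + (-9)²) = √1681 = 41
|CD| = √((-5)² + (12)²) = √169 = 13
|DE| = √((12)² + (5)²) = √169 = 13
|EA| = √((-32)² + (0)²) = √1024 = 32
Perimeter = 17 + 41 + 13 + 13 + 32 = 116.

116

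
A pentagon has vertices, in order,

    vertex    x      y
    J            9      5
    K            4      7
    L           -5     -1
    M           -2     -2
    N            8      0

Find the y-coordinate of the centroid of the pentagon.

Apply the shoelace (surveyor's) formula. First the cross-terms c_i = x_i·y_{i+1} − x_{i+1}·y_i:
  43, 31, 8, 16, 40  ⇒  2A = 138, A = 69.
Then Σ (y_i + y_{i+1})·c_i = 846, so ȳ = 846 / (6·69) = 47/23.

47/23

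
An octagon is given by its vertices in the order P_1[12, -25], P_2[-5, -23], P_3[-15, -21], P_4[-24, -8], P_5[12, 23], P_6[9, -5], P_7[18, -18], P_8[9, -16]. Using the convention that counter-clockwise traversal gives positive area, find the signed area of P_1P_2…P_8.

-989.5

Apply Gauss's area formula: 2A = Σ (x_i·y_{i+1} − x_{i+1}·y_i), indices taken mod 8.
Cross-terms: -401, -240, -384, -456, -267, -72, -126, -33  ⇒  Σ = -1979
Signed area = Σ/2 = -989.5 (negative ⇒ clockwise traversal).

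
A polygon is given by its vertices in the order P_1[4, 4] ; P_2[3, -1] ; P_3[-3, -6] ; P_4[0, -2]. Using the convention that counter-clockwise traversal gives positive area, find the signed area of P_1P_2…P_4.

Apply Gauss's area formula: 2A = Σ (x_i·y_{i+1} − x_{i+1}·y_i), indices taken mod 4.
P_1→P_2: (4)(-1) − (3)(4) = -16
P_2→P_3: (3)(-6) − (-3)(-1) = -21
P_3→P_4: (-3)(-2) − (0)(-6) = 6
P_4→P_1: (0)(4) − (4)(-2) = 8
Σ = -23
Signed area = Σ/2 = -11.5 (negative ⇒ clockwise traversal).

-11.5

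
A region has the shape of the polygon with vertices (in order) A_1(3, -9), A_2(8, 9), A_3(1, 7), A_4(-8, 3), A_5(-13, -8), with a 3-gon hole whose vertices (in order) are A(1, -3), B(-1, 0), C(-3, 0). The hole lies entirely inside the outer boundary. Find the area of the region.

221.5

Outer boundary:
Apply the shoelace formula: 2A = Σ (x_i·y_{i+1} − x_{i+1}·y_i), indices taken mod 5.
Σ = (99) + (47) + (59) + (103) + (141) = 449
Area = |Σ|/2 = 224.5.
Hole:
Apply the shoelace (surveyor's) formula: 2A = Σ (x_i·y_{i+1} − x_{i+1}·y_i), indices taken mod 3.
Σ = (-3) + (0) + (9) = 6
Area = |Σ|/2 = 3.
Net area = 224.5 − 3 = 221.5.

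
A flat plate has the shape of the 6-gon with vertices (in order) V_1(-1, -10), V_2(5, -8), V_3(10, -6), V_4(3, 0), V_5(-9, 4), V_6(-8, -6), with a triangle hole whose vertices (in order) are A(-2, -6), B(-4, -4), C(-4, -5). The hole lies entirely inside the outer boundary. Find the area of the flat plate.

Outer boundary:
Apply the shoelace (surveyor's) formula: 2A = Σ (x_i·y_{i+1} − x_{i+1}·y_i), indices taken mod 6.
Σ = (58) + (50) + (18) + (12) + (86) + (74) = 298
Area = |Σ|/2 = 149.
Hole:
Σ = (-16) + (4) + (14) = 2
Area = |Σ|/2 = 1.
Net area = 149 − 1 = 148.

148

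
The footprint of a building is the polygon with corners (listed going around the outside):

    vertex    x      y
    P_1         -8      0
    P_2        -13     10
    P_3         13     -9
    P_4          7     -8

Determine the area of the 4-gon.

Cross-terms: -80, -13, -41, -64  ⇒  Σ = -198
Area = |Σ|/2 = 99.

99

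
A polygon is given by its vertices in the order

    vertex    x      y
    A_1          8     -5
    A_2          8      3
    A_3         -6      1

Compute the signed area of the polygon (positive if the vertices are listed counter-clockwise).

Apply the shoelace formula: 2A = Σ (x_i·y_{i+1} − x_{i+1}·y_i), indices taken mod 3.
Cross-terms: 64, 26, 22  ⇒  Σ = 112
Signed area = Σ/2 = 56 (positive ⇒ counter-clockwise traversal).

56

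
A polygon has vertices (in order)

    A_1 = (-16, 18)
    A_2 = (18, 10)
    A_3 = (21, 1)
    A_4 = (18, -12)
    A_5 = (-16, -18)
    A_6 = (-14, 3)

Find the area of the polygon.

Apply the surveyor's formula: 2A = Σ (x_i·y_{i+1} − x_{i+1}·y_i), indices taken mod 6.
Σ = (-484) + (-192) + (-270) + (-516) + (-300) + (-204) = -1966
Area = |Σ|/2 = 983.

983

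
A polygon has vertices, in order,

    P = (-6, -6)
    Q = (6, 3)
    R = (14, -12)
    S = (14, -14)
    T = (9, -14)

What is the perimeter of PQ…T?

56

|PQ| = √((12)² + (9)²) = √225 = 15
|QR| = √((8)² + (-15)²) = √289 = 17
|RS| = √((0)² + (-2)²) = √4 = 2
|ST| = √((-5)² + (0)²) = √25 = 5
|TP| = √((-15)² + (8)²) = √289 = 17
Perimeter = 15 + 17 + 2 + 5 + 17 = 56.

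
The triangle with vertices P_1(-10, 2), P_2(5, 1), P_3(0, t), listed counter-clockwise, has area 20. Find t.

4

Write out the shoelace sum; only the two edges meeting at P_3 involve t:
2·Area = [(5·t − 0·1) + (0·2 − (-10)·t)] + -20
       = 15·t + -20 = 40
⇒ t = 4.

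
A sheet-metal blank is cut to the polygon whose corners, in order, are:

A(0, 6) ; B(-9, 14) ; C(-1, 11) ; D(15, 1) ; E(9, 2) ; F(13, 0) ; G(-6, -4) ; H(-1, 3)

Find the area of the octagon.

141

Σ = (54) + (-85) + (-166) + (21) + (-26) + (-52) + (-22) + (-6) = -282
Area = |Σ|/2 = 141.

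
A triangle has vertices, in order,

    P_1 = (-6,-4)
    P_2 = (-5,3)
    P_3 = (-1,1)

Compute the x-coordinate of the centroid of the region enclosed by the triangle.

-4

Apply the surveyor's formula. First the cross-terms c_i = x_i·y_{i+1} − x_{i+1}·y_i:
  -38, -2, 10  ⇒  2A = -30, A = -15.
Then Σ (x_i + x_{i+1})·c_i = 360, so x̄ = 360 / (6·(-15)) = -4.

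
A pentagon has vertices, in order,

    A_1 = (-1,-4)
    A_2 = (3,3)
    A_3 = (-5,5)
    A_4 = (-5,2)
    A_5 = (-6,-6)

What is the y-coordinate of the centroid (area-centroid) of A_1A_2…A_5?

-2/57

Apply the surveyor's formula. First the cross-terms c_i = x_i·y_{i+1} − x_{i+1}·y_i:
  9, 30, 15, 42, 18  ⇒  2A = 114, A = 57.
Then Σ (y_i + y_{i+1})·c_i = -12, so ȳ = -12 / (6·57) = -2/57.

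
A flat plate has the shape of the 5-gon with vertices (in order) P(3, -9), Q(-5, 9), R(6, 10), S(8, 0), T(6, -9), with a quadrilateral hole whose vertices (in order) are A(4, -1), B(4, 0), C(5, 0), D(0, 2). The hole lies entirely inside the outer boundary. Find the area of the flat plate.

Outer boundary:
Apply Gauss's area formula: 2A = Σ (x_i·y_{i+1} − x_{i+1}·y_i), indices taken mod 5.
Cross-terms: -18, -104, -80, -72, -27  ⇒  Σ = -301
Area = |Σ|/2 = 150.5.
Hole:
Apply the shoelace formula: 2A = Σ (x_i·y_{i+1} − x_{i+1}·y_i), indices taken mod 4.
Σ = (4) + (0) + (10) + (-8) = 6
Area = |Σ|/2 = 3.
Net area = 150.5 − 3 = 147.5.

147.5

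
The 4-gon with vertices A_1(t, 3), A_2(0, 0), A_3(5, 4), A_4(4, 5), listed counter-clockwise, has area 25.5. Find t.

The doubled signed area Σ (x_i y_{i+1} − x_{i+1} y_i) is linear in t.
With t=0 it equals 21; the coefficient of t is -5 (from the two edges through A_1).
So -5·t + 21 = 2·25.5 = 51 ⇒ t = -6.

-6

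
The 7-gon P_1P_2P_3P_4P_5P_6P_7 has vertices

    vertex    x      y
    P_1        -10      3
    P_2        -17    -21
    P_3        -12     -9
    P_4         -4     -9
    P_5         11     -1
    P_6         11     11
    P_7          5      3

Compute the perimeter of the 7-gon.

|P_1P_2| = √((-7)² + (-24)²) = √625 = 25
|P_2P_3| = √((5)² + (12)²) = √169 = 13
|P_3P_4| = √((8)² + (0)²) = √64 = 8
|P_4P_5| = √((15)² + (8)²) = √289 = 17
|P_5P_6| = √((0)² + (12)²) = √144 = 12
|P_6P_7| = √((-6)² + (-8)²) = √100 = 10
|P_7P_1| = √((-15)² + (0)²) = √225 = 15
Perimeter = 25 + 13 + 8 + 17 + 12 + 10 + 15 = 100.

100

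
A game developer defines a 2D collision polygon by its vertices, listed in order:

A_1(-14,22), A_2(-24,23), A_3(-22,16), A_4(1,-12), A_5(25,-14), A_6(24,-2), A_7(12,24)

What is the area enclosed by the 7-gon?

Apply Gauss's area formula: 2A = Σ (x_i·y_{i+1} − x_{i+1}·y_i), indices taken mod 7.
A_1→A_2: (-14)(23) − (-24)(22) = 206
A_2→A_3: (-24)(16) − (-22)(23) = 122
A_3→A_4: (-22)(-12) − (1)(16) = 248
A_4→A_5: (1)(-14) − (25)(-12) = 286
A_5→A_6: (25)(-2) − (24)(-14) = 286
A_6→A_7: (24)(24) − (12)(-2) = 600
A_7→A_1: (12)(22) − (-14)(24) = 600
Σ = 2348
Area = |Σ|/2 = 1174.

1174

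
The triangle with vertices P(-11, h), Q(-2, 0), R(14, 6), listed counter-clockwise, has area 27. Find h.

0

Write out the shoelace sum; only the two edges meeting at P involve h:
2·Area = [(14·h − (-11)·6) + ((-11)·0 − (-2)·h)] + -12
       = 16·h + 54 = 54
⇒ h = 0.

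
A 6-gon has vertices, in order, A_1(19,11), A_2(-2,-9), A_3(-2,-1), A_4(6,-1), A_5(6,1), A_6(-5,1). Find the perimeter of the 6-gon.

|A_1A_2| = √((-21)² + (-20)²) = √841 = 29
|A_2A_3| = √((0)² + (8)²) = √64 = 8
|A_3A_4| = √((8)² + (0)²) = √64 = 8
|A_4A_5| = √((0)² + (2)²) = √4 = 2
|A_5A_6| = √((-11)² + (0)²) = √121 = 11
|A_6A_1| = √((24)² + (10)²) = √676 = 26
Perimeter = 29 + 8 + 8 + 2 + 11 + 26 = 84.

84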